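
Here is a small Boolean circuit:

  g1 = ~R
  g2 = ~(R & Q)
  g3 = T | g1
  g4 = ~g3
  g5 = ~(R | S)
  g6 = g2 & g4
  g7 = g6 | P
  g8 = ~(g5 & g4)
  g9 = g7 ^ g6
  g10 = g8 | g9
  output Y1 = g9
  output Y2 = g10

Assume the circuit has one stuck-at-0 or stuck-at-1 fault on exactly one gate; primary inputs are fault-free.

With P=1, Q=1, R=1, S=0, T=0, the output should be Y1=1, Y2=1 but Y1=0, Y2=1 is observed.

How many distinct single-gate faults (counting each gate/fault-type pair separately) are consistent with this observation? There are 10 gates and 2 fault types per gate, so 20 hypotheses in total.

4

Fault-free: g1=0, g2=0, g3=0, g4=1, g5=0, g6=0, g7=1, g8=1, g9=1, g10=1 → Y1=1, Y2=1. Observed Y1=0, Y2=1.
  g1: none of the 2 fault types match ✗
  g2: stuck-at-1 ✓; others ✗
  g3: none of the 2 fault types match ✗
  g4: none of the 2 fault types match ✗
  g5: none of the 2 fault types match ✗
  g6: stuck-at-1 ✓; others ✗
  g7: stuck-at-0 ✓; others ✗
  g8: none of the 2 fault types match ✗
  g9: stuck-at-0 ✓; others ✗
  g10: none of the 2 fault types match ✗
Consistent faults: {g2 stuck-at-1, g6 stuck-at-1, g7 stuck-at-0, g9 stuck-at-0} — 4 in all.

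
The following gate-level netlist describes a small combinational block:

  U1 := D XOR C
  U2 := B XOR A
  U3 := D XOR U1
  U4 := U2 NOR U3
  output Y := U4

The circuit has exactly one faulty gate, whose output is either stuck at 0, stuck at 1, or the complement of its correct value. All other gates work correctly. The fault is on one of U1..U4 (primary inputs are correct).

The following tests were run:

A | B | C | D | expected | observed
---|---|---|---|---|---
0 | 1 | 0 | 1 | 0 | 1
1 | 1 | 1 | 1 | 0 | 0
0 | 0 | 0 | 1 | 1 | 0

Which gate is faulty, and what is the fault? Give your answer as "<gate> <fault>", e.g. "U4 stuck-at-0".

U2 inverted output

Fault-free values for test 1 (A=0, B=1, C=0, D=1): U1=1, U2=1, U3=0, U4=0, giving Y=0. Observed 1.
Test 1: faults giving observed 1 are {U2 stuck-at-0, U2 inverted output, U4 stuck-at-1, U4 inverted output}.
Test 2 (A=1, B=1, C=1, D=1): fault-free U1=0, U2=0, U3=1, U4=0 → 0; observed 0. Eliminates U4 stuck-at-1, U4 inverted output.
Test 3 (A=0, B=0, C=0, D=1): fault-free U1=1, U2=0, U3=0, U4=1 → 1; observed 0. Eliminates U2 stuck-at-0.
Only U2 inverted output is consistent with every test.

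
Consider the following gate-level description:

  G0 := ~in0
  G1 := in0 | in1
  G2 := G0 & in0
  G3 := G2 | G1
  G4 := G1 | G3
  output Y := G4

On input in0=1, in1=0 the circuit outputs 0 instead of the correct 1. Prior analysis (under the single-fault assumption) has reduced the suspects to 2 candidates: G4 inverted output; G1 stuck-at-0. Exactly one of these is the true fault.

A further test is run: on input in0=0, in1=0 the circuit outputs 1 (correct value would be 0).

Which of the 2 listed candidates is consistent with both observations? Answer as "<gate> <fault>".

G4 inverted output

Evaluate each candidate on input in0=0, in1=0:
  G4 inverted output: G0=1, G1=0, G2=0, G3=0, G4=1 [inverted output] → 1 — matches
  G1 stuck-at-0: G0=1, G1=0 [stuck-at-0], G2=0, G3=0, G4=0 → 0 — eliminated
Only G4 inverted output reproduces the observed 1.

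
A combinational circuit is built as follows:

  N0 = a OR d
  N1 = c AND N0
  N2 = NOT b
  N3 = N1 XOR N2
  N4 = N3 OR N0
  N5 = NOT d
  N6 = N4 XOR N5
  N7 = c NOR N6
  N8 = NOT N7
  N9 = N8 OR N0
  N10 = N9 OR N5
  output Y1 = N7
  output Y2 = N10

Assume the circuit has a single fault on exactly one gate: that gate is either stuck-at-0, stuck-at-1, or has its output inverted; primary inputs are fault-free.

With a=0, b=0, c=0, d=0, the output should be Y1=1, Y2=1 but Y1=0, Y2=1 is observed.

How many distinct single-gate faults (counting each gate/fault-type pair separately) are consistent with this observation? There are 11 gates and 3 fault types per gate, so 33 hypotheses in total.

Fault-free: N0=0, N1=0, N2=1, N3=1, N4=1, N5=1, N6=0, N7=1, N8=0, N9=0, N10=1 → Y1=1, Y2=1. Observed Y1=0, Y2=1.
  N0: none of the 3 fault types match ✗
  N1: stuck-at-1, inverted output ✓; others ✗
  N2: stuck-at-0, inverted output ✓; others ✗
  N3: stuck-at-0, inverted output ✓; others ✗
  N4: stuck-at-0, inverted output ✓; others ✗
  N5: stuck-at-0, inverted output ✓; others ✗
  N6: stuck-at-1, inverted output ✓; others ✗
  N7: stuck-at-0, inverted output ✓; others ✗
  N8: none of the 3 fault types match ✗
  N9: none of the 3 fault types match ✗
  N10: none of the 3 fault types match ✗
Consistent faults: {N1 stuck-at-1, N1 inverted output, N2 stuck-at-0, N2 inverted output, N3 stuck-at-0, N3 inverted output, N4 stuck-at-0, N4 inverted output, N5 stuck-at-0, N5 inverted output, N6 stuck-at-1, N6 inverted output, N7 stuck-at-0, N7 inverted output} — 14 in all.

14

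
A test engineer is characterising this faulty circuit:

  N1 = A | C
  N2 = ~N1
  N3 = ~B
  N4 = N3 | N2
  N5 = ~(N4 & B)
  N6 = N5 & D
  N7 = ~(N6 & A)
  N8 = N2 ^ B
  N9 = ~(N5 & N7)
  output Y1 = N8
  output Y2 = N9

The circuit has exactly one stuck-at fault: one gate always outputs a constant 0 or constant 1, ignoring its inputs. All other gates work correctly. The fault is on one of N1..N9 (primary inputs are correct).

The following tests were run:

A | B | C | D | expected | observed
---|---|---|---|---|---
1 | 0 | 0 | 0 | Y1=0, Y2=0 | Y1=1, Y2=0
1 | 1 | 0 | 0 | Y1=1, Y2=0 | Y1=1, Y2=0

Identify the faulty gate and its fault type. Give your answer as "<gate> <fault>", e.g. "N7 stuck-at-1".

N8 stuck-at-1

Fault-free values for test 1 (A=1, B=0, C=0, D=0): N1=1, N2=0, N3=1, N4=1, N5=1, N6=0, N7=1, N8=0, N9=0, giving Y1=0, Y2=0. Observed Y1=1, Y2=0.
Test 1: faults giving observed Y1=1, Y2=0 are {N1 stuck-at-0, N2 stuck-at-1, N8 stuck-at-1}.
Test 2 (A=1, B=1, C=0, D=0): fault-free N1=1, N2=0, N3=0, N4=0, N5=1, N6=0, N7=1, N8=1, N9=0 → Y1=1, Y2=0; observed Y1=1, Y2=0. Eliminates N1 stuck-at-0, N2 stuck-at-1.
Only N8 stuck-at-1 is consistent with every test.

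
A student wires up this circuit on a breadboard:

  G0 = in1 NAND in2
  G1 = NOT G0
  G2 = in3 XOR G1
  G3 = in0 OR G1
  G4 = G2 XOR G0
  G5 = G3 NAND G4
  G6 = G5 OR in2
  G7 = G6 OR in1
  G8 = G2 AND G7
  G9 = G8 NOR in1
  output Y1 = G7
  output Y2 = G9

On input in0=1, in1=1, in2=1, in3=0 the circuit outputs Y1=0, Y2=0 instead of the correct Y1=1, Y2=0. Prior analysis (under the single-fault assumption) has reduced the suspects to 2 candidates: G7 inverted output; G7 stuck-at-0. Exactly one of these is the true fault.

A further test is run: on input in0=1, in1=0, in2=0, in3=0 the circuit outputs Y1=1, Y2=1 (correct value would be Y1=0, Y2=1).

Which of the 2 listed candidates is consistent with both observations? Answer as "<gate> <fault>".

Evaluate each candidate on input in0=1, in1=0, in2=0, in3=0:
  G7 inverted output: G0=1, G1=0, G2=0, G3=1, G4=1, G5=0, G6=0, G7=1 [inverted output], G8=0, G9=1 → Y1=1, Y2=1 — matches
  G7 stuck-at-0: G0=1, G1=0, G2=0, G3=1, G4=1, G5=0, G6=0, G7=0 [stuck-at-0], G8=0, G9=1 → Y1=0, Y2=1 — eliminated
Only G7 inverted output reproduces the observed Y1=1, Y2=1.

G7 inverted output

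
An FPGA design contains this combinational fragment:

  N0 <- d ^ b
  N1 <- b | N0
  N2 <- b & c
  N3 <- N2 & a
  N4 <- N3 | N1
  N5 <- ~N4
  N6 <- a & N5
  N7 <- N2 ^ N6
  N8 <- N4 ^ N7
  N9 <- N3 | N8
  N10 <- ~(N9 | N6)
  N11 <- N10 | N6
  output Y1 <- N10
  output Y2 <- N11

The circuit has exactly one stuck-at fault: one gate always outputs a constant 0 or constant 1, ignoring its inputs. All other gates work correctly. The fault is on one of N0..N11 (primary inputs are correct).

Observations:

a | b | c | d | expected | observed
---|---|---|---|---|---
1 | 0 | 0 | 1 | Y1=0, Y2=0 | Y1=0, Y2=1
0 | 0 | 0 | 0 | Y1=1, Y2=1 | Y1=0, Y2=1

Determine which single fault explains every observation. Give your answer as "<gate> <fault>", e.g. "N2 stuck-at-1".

Fault-free values for test 1 (a=1, b=0, c=0, d=1): N0=1, N1=1, N2=0, N3=0, N4=1, N5=0, N6=0, N7=0, N8=1, N9=1, N10=0, N11=0, giving Y1=0, Y2=0. Observed Y1=0, Y2=1.
Test 1: faults giving observed Y1=0, Y2=1 are {N0 stuck-at-0, N1 stuck-at-0, N4 stuck-at-0, N5 stuck-at-1, N6 stuck-at-1, N11 stuck-at-1}.
Test 2 (a=0, b=0, c=0, d=0): fault-free N0=0, N1=0, N2=0, N3=0, N4=0, N5=1, N6=0, N7=0, N8=0, N9=0, N10=1, N11=1 → Y1=1, Y2=1; observed Y1=0, Y2=1. Eliminates N0 stuck-at-0, N1 stuck-at-0, N4 stuck-at-0, N5 stuck-at-1, N11 stuck-at-1.
Only N6 stuck-at-1 is consistent with every test.

N6 stuck-at-1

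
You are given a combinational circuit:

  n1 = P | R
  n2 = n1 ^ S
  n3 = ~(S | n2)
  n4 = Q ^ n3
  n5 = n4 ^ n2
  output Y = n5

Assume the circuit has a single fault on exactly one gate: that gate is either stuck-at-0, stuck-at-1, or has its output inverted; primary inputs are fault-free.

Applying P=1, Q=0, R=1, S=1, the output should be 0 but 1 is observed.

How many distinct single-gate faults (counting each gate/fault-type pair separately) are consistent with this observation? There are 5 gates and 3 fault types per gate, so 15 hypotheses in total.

10

Fault-free: n1=1, n2=0, n3=0, n4=0, n5=0 → 0. Observed 1.
  n1: stuck-at-0, inverted output ✓; others ✗
  n2: stuck-at-1, inverted output ✓; others ✗
  n3: stuck-at-1, inverted output ✓; others ✗
  n4: stuck-at-1, inverted output ✓; others ✗
  n5: stuck-at-1, inverted output ✓; others ✗
Consistent faults: {n1 stuck-at-0, n1 inverted output, n2 stuck-at-1, n2 inverted output, n3 stuck-at-1, n3 inverted output, n4 stuck-at-1, n4 inverted output, n5 stuck-at-1, n5 inverted output} — 10 in all.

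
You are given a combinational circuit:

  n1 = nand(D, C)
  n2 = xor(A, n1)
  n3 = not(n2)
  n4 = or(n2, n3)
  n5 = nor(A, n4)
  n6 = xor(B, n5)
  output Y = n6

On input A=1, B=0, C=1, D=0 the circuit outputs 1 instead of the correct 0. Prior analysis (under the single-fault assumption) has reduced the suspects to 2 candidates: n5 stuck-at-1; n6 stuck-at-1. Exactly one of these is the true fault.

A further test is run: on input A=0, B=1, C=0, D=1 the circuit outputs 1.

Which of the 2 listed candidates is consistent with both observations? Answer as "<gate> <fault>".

n6 stuck-at-1

Evaluate each candidate on input A=0, B=1, C=0, D=1:
  n5 stuck-at-1: n1=1, n2=1, n3=0, n4=1, n5=1 [stuck-at-1], n6=0 → 0 — eliminated
  n6 stuck-at-1: n1=1, n2=1, n3=0, n4=1, n5=0, n6=1 [stuck-at-1] → 1 — matches
Only n6 stuck-at-1 reproduces the observed 1.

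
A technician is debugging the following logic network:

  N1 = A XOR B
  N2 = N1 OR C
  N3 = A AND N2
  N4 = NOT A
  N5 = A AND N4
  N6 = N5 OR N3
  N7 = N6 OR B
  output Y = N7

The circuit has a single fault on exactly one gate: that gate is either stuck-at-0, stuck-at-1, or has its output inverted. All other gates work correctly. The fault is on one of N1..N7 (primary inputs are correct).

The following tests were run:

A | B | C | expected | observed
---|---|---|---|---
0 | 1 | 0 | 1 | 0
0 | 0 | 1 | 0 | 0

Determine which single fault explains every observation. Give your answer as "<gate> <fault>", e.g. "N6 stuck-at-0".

N7 stuck-at-0

Fault-free values for test 1 (A=0, B=1, C=0): N1=1, N2=1, N3=0, N4=1, N5=0, N6=0, N7=1, giving Y=1. Observed 0.
Test 1: faults giving observed 0 are {N7 stuck-at-0, N7 inverted output}.
Test 2 (A=0, B=0, C=1): fault-free N1=0, N2=1, N3=0, N4=1, N5=0, N6=0, N7=0 → 0; observed 0. Eliminates N7 inverted output.
Only N7 stuck-at-0 is consistent with every test.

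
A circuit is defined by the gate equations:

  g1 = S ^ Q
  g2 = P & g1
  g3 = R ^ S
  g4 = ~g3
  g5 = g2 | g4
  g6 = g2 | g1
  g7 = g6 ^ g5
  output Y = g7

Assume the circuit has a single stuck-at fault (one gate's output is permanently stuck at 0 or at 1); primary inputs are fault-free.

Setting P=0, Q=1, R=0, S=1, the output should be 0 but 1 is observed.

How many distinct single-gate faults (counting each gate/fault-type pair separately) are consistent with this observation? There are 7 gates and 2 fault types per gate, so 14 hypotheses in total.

6

Fault-free: g1=0, g2=0, g3=1, g4=0, g5=0, g6=0, g7=0 → 0. Observed 1.
  g1 stuck-at-0: output 0 ✗
  g1 stuck-at-1: output 1 ✓
  g2 stuck-at-0: output 0 ✗
  g2 stuck-at-1: output 0 ✗
  g3 stuck-at-0: output 1 ✓
  g3 stuck-at-1: output 0 ✗
  g4 stuck-at-0: output 0 ✗
  g4 stuck-at-1: output 1 ✓
  g5 stuck-at-0: output 0 ✗
  g5 stuck-at-1: output 1 ✓
  g6 stuck-at-0: output 0 ✗
  g6 stuck-at-1: output 1 ✓
  g7 stuck-at-0: output 0 ✗
  g7 stuck-at-1: output 1 ✓
Consistent faults: {g1 stuck-at-1, g3 stuck-at-0, g4 stuck-at-1, g5 stuck-at-1, g6 stuck-at-1, g7 stuck-at-1} — 6 in all.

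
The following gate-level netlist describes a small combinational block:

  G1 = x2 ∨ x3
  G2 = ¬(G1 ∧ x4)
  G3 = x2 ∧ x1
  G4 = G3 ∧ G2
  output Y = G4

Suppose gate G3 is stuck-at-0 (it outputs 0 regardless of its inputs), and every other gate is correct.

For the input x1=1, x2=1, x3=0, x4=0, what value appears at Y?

Propagate with G3 forced: G1=1, G2=1, G3=0 [stuck-at-0], G4=0.
So Y = 0. (Without the fault it would be 1.)

0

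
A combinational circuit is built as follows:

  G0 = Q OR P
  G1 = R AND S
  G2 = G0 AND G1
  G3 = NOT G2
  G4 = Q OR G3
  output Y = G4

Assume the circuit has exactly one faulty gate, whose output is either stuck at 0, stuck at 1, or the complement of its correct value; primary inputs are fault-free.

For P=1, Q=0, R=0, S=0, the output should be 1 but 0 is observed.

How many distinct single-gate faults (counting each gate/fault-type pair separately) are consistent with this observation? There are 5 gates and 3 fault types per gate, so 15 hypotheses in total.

8

Fault-free: G0=1, G1=0, G2=0, G3=1, G4=1 → 1. Observed 0.
  G0: none of the 3 fault types match ✗
  G1: stuck-at-1, inverted output ✓; others ✗
  G2: stuck-at-1, inverted output ✓; others ✗
  G3: stuck-at-0, inverted output ✓; others ✗
  G4: stuck-at-0, inverted output ✓; others ✗
Consistent faults: {G1 stuck-at-1, G1 inverted output, G2 stuck-at-1, G2 inverted output, G3 stuck-at-0, G3 inverted output, G4 stuck-at-0, G4 inverted output} — 8 in all.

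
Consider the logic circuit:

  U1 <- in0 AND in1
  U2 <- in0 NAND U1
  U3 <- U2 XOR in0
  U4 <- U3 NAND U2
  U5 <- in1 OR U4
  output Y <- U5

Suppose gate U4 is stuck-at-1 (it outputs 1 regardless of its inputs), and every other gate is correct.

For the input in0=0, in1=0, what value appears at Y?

Propagate with U4 forced: U1=0, U2=1, U3=1, U4=1 [stuck-at-1], U5=1.
So Y = 1. (Without the fault it would be 0.)

1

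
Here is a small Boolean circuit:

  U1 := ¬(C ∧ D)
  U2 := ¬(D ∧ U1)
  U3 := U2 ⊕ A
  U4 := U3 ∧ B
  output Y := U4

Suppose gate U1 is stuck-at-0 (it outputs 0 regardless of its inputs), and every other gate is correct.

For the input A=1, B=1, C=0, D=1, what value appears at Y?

0

Propagate with U1 forced: U1=0 [stuck-at-0], U2=1, U3=0, U4=0.
So Y = 0. (Without the fault it would be 1.)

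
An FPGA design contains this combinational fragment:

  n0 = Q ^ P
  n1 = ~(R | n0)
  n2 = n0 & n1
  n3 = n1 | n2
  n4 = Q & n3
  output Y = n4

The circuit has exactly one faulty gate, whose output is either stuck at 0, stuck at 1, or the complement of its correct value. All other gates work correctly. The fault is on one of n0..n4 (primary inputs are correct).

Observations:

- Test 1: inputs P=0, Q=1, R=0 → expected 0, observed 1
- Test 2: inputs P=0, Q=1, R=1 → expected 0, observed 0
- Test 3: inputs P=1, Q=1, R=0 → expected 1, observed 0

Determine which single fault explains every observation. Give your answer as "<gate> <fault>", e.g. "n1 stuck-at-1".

Fault-free values for test 1 (P=0, Q=1, R=0): n0=1, n1=0, n2=0, n3=0, n4=0, giving Y=0. Observed 1.
Test 1: faults giving observed 1 are {n0 stuck-at-0, n0 inverted output, n1 stuck-at-1, n1 inverted output, n2 stuck-at-1, n2 inverted output, n3 stuck-at-1, n3 inverted output, n4 stuck-at-1, n4 inverted output}.
Test 2 (P=0, Q=1, R=1): fault-free n0=1, n1=0, n2=0, n3=0, n4=0 → 0; observed 0. Eliminates n1 stuck-at-1, n1 inverted output, n2 stuck-at-1, n2 inverted output, n3 stuck-at-1, n3 inverted output, n4 stuck-at-1, n4 inverted output.
Test 3 (P=1, Q=1, R=0): fault-free n0=0, n1=1, n2=0, n3=1, n4=1 → 1; observed 0. Eliminates n0 stuck-at-0.
Only n0 inverted output is consistent with every test.

n0 inverted output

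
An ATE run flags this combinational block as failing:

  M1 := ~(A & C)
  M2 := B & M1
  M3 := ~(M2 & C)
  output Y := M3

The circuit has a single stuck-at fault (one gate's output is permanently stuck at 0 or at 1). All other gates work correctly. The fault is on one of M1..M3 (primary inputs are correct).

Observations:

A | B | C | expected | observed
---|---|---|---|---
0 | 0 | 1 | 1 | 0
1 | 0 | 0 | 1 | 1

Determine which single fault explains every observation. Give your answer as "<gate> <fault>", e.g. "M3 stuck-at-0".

Fault-free values for test 1 (A=0, B=0, C=1): M1=1, M2=0, M3=1, giving Y=1. Observed 0.
Test 1: faults giving observed 0 are {M2 stuck-at-1, M3 stuck-at-0}.
Test 2 (A=1, B=0, C=0): fault-free M1=1, M2=0, M3=1 → 1; observed 1. Eliminates M3 stuck-at-0.
Only M2 stuck-at-1 is consistent with every test.

M2 stuck-at-1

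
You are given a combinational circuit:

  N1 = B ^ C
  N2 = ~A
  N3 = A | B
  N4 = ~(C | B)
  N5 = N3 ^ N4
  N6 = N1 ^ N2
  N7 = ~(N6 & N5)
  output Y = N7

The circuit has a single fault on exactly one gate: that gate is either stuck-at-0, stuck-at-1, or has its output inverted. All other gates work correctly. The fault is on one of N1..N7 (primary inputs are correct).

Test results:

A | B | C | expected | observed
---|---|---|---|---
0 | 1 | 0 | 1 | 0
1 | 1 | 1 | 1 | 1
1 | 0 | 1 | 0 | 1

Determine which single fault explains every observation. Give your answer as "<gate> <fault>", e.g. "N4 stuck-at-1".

N1 stuck-at-0

Fault-free values for test 1 (A=0, B=1, C=0): N1=1, N2=1, N3=1, N4=0, N5=1, N6=0, N7=1, giving Y=1. Observed 0.
Test 1: faults giving observed 0 are {N1 stuck-at-0, N1 inverted output, N2 stuck-at-0, N2 inverted output, N6 stuck-at-1, N6 inverted output, N7 stuck-at-0, N7 inverted output}.
Test 2 (A=1, B=1, C=1): fault-free N1=0, N2=0, N3=1, N4=0, N5=1, N6=0, N7=1 → 1; observed 1. Eliminates N1 inverted output, N2 inverted output, N6 stuck-at-1, N6 inverted output, N7 stuck-at-0, N7 inverted output.
Test 3 (A=1, B=0, C=1): fault-free N1=1, N2=0, N3=1, N4=0, N5=1, N6=1, N7=0 → 0; observed 1. Eliminates N2 stuck-at-0.
Only N1 stuck-at-0 is consistent with every test.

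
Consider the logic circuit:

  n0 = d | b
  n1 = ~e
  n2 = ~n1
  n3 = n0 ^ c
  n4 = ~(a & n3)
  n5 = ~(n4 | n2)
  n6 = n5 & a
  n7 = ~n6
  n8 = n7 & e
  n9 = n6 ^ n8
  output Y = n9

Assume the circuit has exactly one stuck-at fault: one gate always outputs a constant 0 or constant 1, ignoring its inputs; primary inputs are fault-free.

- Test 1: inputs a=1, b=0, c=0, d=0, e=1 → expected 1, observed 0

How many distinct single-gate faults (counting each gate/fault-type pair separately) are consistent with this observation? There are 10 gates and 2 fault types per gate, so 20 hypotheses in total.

3

Fault-free: n0=0, n1=0, n2=1, n3=0, n4=1, n5=0, n6=0, n7=1, n8=1, n9=1 → 1. Observed 0.
  n0: none of the 2 fault types match ✗
  n1: none of the 2 fault types match ✗
  n2: none of the 2 fault types match ✗
  n3: none of the 2 fault types match ✗
  n4: none of the 2 fault types match ✗
  n5: none of the 2 fault types match ✗
  n6: none of the 2 fault types match ✗
  n7: stuck-at-0 ✓; others ✗
  n8: stuck-at-0 ✓; others ✗
  n9: stuck-at-0 ✓; others ✗
Consistent faults: {n7 stuck-at-0, n8 stuck-at-0, n9 stuck-at-0} — 3 in all.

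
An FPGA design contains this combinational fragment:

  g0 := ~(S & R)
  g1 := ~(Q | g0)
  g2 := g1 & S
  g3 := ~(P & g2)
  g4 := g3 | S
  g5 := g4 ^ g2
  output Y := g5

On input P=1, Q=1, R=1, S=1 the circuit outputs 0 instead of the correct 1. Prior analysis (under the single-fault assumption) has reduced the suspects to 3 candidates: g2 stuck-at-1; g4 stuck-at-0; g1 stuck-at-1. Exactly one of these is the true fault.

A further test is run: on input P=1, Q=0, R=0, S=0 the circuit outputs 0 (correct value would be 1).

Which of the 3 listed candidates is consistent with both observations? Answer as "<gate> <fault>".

Evaluate each candidate on input P=1, Q=0, R=0, S=0:
  g2 stuck-at-1: g0=1, g1=0, g2=1 [stuck-at-1], g3=0, g4=0, g5=1 → 1 — eliminated
  g4 stuck-at-0: g0=1, g1=0, g2=0, g3=1, g4=0 [stuck-at-0], g5=0 → 0 — matches
  g1 stuck-at-1: g0=1, g1=1 [stuck-at-1], g2=0, g3=1, g4=1, g5=1 → 1 — eliminated
Only g4 stuck-at-0 reproduces the observed 0.

g4 stuck-at-0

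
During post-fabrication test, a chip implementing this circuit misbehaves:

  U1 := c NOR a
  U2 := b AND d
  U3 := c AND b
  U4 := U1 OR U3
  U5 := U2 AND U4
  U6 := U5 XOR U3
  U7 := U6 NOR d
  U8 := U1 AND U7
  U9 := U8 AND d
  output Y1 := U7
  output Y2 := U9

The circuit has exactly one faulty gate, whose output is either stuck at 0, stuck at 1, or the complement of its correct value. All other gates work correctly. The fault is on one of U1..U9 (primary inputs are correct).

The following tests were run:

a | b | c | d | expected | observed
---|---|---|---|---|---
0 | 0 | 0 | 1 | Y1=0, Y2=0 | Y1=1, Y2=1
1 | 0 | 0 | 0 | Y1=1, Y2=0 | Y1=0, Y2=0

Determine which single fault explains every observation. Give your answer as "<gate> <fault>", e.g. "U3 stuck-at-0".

U7 inverted output

Fault-free values for test 1 (a=0, b=0, c=0, d=1): U1=1, U2=0, U3=0, U4=1, U5=0, U6=0, U7=0, U8=0, U9=0, giving Y1=0, Y2=0. Observed Y1=1, Y2=1.
Test 1: faults giving observed Y1=1, Y2=1 are {U7 stuck-at-1, U7 inverted output}.
Test 2 (a=1, b=0, c=0, d=0): fault-free U1=0, U2=0, U3=0, U4=0, U5=0, U6=0, U7=1, U8=0, U9=0 → Y1=1, Y2=0; observed Y1=0, Y2=0. Eliminates U7 stuck-at-1.
Only U7 inverted output is consistent with every test.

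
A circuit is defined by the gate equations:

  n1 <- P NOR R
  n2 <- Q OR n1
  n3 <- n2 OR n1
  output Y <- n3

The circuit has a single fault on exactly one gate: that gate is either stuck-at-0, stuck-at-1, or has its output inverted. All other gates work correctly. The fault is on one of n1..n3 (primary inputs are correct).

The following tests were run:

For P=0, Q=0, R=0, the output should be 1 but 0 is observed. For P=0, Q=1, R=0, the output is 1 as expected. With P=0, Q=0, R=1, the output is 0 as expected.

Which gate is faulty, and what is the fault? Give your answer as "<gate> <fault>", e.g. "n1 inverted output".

n1 stuck-at-0

Fault-free values for test 1 (P=0, Q=0, R=0): n1=1, n2=1, n3=1, giving Y=1. Observed 0.
Test 1: faults giving observed 0 are {n1 stuck-at-0, n1 inverted output, n3 stuck-at-0, n3 inverted output}.
Test 2 (P=0, Q=1, R=0): fault-free n1=1, n2=1, n3=1 → 1; observed 1. Eliminates n3 stuck-at-0, n3 inverted output.
Test 3 (P=0, Q=0, R=1): fault-free n1=0, n2=0, n3=0 → 0; observed 0. Eliminates n1 inverted output.
Only n1 stuck-at-0 is consistent with every test.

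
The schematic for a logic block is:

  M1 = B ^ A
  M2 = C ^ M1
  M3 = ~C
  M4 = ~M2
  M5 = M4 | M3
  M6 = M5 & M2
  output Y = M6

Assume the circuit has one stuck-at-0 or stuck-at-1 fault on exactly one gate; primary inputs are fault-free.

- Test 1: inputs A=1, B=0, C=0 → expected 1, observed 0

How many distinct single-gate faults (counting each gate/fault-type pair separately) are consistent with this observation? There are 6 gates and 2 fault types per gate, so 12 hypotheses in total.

Fault-free: M1=1, M2=1, M3=1, M4=0, M5=1, M6=1 → 1. Observed 0.
  M1 stuck-at-0: output 0 ✓
  M1 stuck-at-1: output 1 ✗
  M2 stuck-at-0: output 0 ✓
  M2 stuck-at-1: output 1 ✗
  M3 stuck-at-0: output 0 ✓
  M3 stuck-at-1: output 1 ✗
  M4 stuck-at-0: output 1 ✗
  M4 stuck-at-1: output 1 ✗
  M5 stuck-at-0: output 0 ✓
  M5 stuck-at-1: output 1 ✗
  M6 stuck-at-0: output 0 ✓
  M6 stuck-at-1: output 1 ✗
Consistent faults: {M1 stuck-at-0, M2 stuck-at-0, M3 stuck-at-0, M5 stuck-at-0, M6 stuck-at-0} — 5 in all.

5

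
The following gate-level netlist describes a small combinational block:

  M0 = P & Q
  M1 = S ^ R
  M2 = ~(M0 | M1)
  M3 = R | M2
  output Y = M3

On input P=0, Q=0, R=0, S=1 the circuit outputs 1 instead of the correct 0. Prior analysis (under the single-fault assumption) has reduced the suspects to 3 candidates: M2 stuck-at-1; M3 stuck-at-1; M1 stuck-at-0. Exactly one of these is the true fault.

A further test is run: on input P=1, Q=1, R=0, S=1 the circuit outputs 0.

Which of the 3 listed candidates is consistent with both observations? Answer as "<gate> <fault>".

Evaluate each candidate on input P=1, Q=1, R=0, S=1:
  M2 stuck-at-1: M0=1, M1=1, M2=1 [stuck-at-1], M3=1 → 1 — eliminated
  M3 stuck-at-1: M0=1, M1=1, M2=0, M3=1 [stuck-at-1] → 1 — eliminated
  M1 stuck-at-0: M0=1, M1=0 [stuck-at-0], M2=0, M3=0 → 0 — matches
Only M1 stuck-at-0 reproduces the observed 0.

M1 stuck-at-0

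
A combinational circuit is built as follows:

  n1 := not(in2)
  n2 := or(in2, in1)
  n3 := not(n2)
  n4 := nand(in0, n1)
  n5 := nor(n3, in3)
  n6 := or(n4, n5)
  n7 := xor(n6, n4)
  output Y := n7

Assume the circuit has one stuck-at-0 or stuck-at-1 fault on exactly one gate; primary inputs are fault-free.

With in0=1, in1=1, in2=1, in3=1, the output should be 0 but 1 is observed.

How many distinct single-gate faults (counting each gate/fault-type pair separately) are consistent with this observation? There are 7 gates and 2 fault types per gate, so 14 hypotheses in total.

Fault-free: n1=0, n2=1, n3=0, n4=1, n5=0, n6=1, n7=0 → 0. Observed 1.
  n1 stuck-at-0: output 0 ✗
  n1 stuck-at-1: output 0 ✗
  n2 stuck-at-0: output 0 ✗
  n2 stuck-at-1: output 0 ✗
  n3 stuck-at-0: output 0 ✗
  n3 stuck-at-1: output 0 ✗
  n4 stuck-at-0: output 0 ✗
  n4 stuck-at-1: output 0 ✗
  n5 stuck-at-0: output 0 ✗
  n5 stuck-at-1: output 0 ✗
  n6 stuck-at-0: output 1 ✓
  n6 stuck-at-1: output 0 ✗
  n7 stuck-at-0: output 0 ✗
  n7 stuck-at-1: output 1 ✓
Consistent faults: {n6 stuck-at-0, n7 stuck-at-1} — 2 in all.

2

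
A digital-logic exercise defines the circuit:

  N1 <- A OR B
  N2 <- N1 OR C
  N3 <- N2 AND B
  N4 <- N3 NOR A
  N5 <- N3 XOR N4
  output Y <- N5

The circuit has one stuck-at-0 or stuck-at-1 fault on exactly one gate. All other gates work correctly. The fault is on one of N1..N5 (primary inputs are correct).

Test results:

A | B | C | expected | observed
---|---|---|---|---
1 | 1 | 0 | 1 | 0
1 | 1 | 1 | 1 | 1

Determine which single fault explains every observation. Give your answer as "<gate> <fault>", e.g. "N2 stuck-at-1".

Fault-free values for test 1 (A=1, B=1, C=0): N1=1, N2=1, N3=1, N4=0, N5=1, giving Y=1. Observed 0.
Test 1: faults giving observed 0 are {N1 stuck-at-0, N2 stuck-at-0, N3 stuck-at-0, N4 stuck-at-1, N5 stuck-at-0}.
Test 2 (A=1, B=1, C=1): fault-free N1=1, N2=1, N3=1, N4=0, N5=1 → 1; observed 1. Eliminates N2 stuck-at-0, N3 stuck-at-0, N4 stuck-at-1, N5 stuck-at-0.
Only N1 stuck-at-0 is consistent with every test.

N1 stuck-at-0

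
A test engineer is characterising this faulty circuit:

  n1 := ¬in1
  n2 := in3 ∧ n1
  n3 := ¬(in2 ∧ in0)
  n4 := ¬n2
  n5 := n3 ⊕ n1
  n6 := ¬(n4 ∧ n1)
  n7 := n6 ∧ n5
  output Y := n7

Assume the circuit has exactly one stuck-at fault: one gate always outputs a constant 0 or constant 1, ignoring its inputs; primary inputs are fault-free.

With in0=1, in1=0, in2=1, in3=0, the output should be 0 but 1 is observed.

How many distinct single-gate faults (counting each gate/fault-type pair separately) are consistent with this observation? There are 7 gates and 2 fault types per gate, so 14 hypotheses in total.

4

Fault-free: n1=1, n2=0, n3=0, n4=1, n5=1, n6=0, n7=0 → 0. Observed 1.
  n1 stuck-at-0: output 0 ✗
  n1 stuck-at-1: output 0 ✗
  n2 stuck-at-0: output 0 ✗
  n2 stuck-at-1: output 1 ✓
  n3 stuck-at-0: output 0 ✗
  n3 stuck-at-1: output 0 ✗
  n4 stuck-at-0: output 1 ✓
  n4 stuck-at-1: output 0 ✗
  n5 stuck-at-0: output 0 ✗
  n5 stuck-at-1: output 0 ✗
  n6 stuck-at-0: output 0 ✗
  n6 stuck-at-1: output 1 ✓
  n7 stuck-at-0: output 0 ✗
  n7 stuck-at-1: output 1 ✓
Consistent faults: {n2 stuck-at-1, n4 stuck-at-0, n6 stuck-at-1, n7 stuck-at-1} — 4 in all.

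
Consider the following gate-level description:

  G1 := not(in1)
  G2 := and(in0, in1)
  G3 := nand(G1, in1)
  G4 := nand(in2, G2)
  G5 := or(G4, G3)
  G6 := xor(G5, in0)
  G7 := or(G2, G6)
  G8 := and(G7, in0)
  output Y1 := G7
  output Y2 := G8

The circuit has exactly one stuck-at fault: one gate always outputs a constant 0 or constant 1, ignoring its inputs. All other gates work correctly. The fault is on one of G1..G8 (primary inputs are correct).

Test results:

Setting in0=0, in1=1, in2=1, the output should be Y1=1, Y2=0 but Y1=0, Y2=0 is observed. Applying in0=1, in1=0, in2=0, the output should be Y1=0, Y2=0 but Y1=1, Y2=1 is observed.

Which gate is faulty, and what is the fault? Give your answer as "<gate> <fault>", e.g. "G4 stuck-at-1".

G5 stuck-at-0

Fault-free values for test 1 (in0=0, in1=1, in2=1): G1=0, G2=0, G3=1, G4=1, G5=1, G6=1, G7=1, G8=0, giving Y1=1, Y2=0. Observed Y1=0, Y2=0.
Test 1: faults giving observed Y1=0, Y2=0 are {G5 stuck-at-0, G6 stuck-at-0, G7 stuck-at-0}.
Test 2 (in0=1, in1=0, in2=0): fault-free G1=1, G2=0, G3=1, G4=1, G5=1, G6=0, G7=0, G8=0 → Y1=0, Y2=0; observed Y1=1, Y2=1. Eliminates G6 stuck-at-0, G7 stuck-at-0.
Only G5 stuck-at-0 is consistent with every test.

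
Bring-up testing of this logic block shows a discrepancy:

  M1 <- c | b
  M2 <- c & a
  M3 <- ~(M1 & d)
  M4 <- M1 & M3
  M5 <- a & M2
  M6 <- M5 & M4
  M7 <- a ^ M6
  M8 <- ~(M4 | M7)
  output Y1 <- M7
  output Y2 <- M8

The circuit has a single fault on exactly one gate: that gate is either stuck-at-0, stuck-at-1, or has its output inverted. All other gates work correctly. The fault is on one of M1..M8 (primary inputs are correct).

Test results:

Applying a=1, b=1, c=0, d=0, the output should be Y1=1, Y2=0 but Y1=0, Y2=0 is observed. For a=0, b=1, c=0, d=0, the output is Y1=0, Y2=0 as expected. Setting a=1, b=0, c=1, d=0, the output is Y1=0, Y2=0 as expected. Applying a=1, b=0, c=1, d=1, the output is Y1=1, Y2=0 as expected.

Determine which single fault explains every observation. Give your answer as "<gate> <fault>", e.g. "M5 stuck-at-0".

Fault-free values for test 1 (a=1, b=1, c=0, d=0): M1=1, M2=0, M3=1, M4=1, M5=0, M6=0, M7=1, M8=0, giving Y1=1, Y2=0. Observed Y1=0, Y2=0.
Test 1: faults giving observed Y1=0, Y2=0 are {M2 stuck-at-1, M2 inverted output, M5 stuck-at-1, M5 inverted output, M6 stuck-at-1, M6 inverted output, M7 stuck-at-0, M7 inverted output}.
Test 2 (a=0, b=1, c=0, d=0): fault-free M1=1, M2=0, M3=1, M4=1, M5=0, M6=0, M7=0, M8=0 → Y1=0, Y2=0; observed Y1=0, Y2=0. Eliminates M5 stuck-at-1, M5 inverted output, M6 stuck-at-1, M6 inverted output, M7 inverted output.
Test 3 (a=1, b=0, c=1, d=0): fault-free M1=1, M2=1, M3=1, M4=1, M5=1, M6=1, M7=0, M8=0 → Y1=0, Y2=0; observed Y1=0, Y2=0. Eliminates M2 inverted output.
Test 4 (a=1, b=0, c=1, d=1): fault-free M1=1, M2=1, M3=0, M4=0, M5=1, M6=0, M7=1, M8=0 → Y1=1, Y2=0; observed Y1=1, Y2=0. Eliminates M7 stuck-at-0.
Only M2 stuck-at-1 is consistent with every test.

M2 stuck-at-1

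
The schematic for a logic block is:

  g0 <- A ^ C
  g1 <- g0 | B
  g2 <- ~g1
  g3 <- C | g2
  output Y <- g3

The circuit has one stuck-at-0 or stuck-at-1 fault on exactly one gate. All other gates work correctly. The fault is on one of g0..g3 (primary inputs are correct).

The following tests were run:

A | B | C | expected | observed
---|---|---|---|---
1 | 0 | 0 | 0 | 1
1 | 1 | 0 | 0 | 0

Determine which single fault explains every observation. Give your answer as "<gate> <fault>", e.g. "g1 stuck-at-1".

g0 stuck-at-0

Fault-free values for test 1 (A=1, B=0, C=0): g0=1, g1=1, g2=0, g3=0, giving Y=0. Observed 1.
Test 1: faults giving observed 1 are {g0 stuck-at-0, g1 stuck-at-0, g2 stuck-at-1, g3 stuck-at-1}.
Test 2 (A=1, B=1, C=0): fault-free g0=1, g1=1, g2=0, g3=0 → 0; observed 0. Eliminates g1 stuck-at-0, g2 stuck-at-1, g3 stuck-at-1.
Only g0 stuck-at-0 is consistent with every test.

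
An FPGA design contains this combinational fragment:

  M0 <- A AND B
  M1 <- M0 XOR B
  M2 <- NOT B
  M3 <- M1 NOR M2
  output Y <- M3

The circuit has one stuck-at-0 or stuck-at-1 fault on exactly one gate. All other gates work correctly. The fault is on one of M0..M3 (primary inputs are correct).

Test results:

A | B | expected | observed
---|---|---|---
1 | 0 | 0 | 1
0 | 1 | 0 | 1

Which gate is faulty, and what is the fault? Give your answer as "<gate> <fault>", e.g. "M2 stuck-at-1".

M3 stuck-at-1

Fault-free values for test 1 (A=1, B=0): M0=0, M1=0, M2=1, M3=0, giving Y=0. Observed 1.
Test 1: faults giving observed 1 are {M2 stuck-at-0, M3 stuck-at-1}.
Test 2 (A=0, B=1): fault-free M0=0, M1=1, M2=0, M3=0 → 0; observed 1. Eliminates M2 stuck-at-0.
Only M3 stuck-at-1 is consistent with every test.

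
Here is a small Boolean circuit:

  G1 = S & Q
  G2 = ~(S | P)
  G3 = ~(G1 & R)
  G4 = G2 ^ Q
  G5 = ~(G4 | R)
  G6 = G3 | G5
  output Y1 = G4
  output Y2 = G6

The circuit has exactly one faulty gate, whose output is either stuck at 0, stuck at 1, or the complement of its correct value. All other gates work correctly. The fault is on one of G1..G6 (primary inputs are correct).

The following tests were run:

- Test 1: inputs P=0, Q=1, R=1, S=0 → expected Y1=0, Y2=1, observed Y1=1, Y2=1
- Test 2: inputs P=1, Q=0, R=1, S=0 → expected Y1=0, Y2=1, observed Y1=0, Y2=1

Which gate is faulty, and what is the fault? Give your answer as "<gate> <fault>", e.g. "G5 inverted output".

G2 stuck-at-0

Fault-free values for test 1 (P=0, Q=1, R=1, S=0): G1=0, G2=1, G3=1, G4=0, G5=0, G6=1, giving Y1=0, Y2=1. Observed Y1=1, Y2=1.
Test 1: faults giving observed Y1=1, Y2=1 are {G2 stuck-at-0, G2 inverted output, G4 stuck-at-1, G4 inverted output}.
Test 2 (P=1, Q=0, R=1, S=0): fault-free G1=0, G2=0, G3=1, G4=0, G5=0, G6=1 → Y1=0, Y2=1; observed Y1=0, Y2=1. Eliminates G2 inverted output, G4 stuck-at-1, G4 inverted output.
Only G2 stuck-at-0 is consistent with every test.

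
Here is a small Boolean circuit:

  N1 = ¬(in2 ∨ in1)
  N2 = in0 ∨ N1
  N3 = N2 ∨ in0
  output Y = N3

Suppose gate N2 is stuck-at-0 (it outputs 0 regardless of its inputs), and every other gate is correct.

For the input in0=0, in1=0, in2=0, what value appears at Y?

0

Propagate with N2 forced: N1=1, N2=0 [stuck-at-0], N3=0.
So Y = 0. (Without the fault it would be 1.)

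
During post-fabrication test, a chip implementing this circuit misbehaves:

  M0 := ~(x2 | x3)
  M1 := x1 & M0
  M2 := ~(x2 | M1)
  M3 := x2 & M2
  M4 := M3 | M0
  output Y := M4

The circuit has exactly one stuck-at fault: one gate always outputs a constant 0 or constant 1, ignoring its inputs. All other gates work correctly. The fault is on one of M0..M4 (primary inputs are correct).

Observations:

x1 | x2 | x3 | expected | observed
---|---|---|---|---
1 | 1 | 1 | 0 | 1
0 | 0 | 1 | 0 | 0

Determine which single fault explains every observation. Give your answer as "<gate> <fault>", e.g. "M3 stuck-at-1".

M2 stuck-at-1

Fault-free values for test 1 (x1=1, x2=1, x3=1): M0=0, M1=0, M2=0, M3=0, M4=0, giving Y=0. Observed 1.
Test 1: faults giving observed 1 are {M0 stuck-at-1, M2 stuck-at-1, M3 stuck-at-1, M4 stuck-at-1}.
Test 2 (x1=0, x2=0, x3=1): fault-free M0=0, M1=0, M2=1, M3=0, M4=0 → 0; observed 0. Eliminates M0 stuck-at-1, M3 stuck-at-1, M4 stuck-at-1.
Only M2 stuck-at-1 is consistent with every test.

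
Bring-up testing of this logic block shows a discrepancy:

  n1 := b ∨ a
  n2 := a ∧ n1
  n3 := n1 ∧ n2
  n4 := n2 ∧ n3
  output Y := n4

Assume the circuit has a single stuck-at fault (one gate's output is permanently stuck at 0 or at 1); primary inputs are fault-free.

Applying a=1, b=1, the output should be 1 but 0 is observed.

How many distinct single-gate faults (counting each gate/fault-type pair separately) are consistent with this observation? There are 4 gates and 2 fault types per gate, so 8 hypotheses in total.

4

Fault-free: n1=1, n2=1, n3=1, n4=1 → 1. Observed 0.
  n1 stuck-at-0: output 0 ✓
  n1 stuck-at-1: output 1 ✗
  n2 stuck-at-0: output 0 ✓
  n2 stuck-at-1: output 1 ✗
  n3 stuck-at-0: output 0 ✓
  n3 stuck-at-1: output 1 ✗
  n4 stuck-at-0: output 0 ✓
  n4 stuck-at-1: output 1 ✗
Consistent faults: {n1 stuck-at-0, n2 stuck-at-0, n3 stuck-at-0, n4 stuck-at-0} — 4 in all.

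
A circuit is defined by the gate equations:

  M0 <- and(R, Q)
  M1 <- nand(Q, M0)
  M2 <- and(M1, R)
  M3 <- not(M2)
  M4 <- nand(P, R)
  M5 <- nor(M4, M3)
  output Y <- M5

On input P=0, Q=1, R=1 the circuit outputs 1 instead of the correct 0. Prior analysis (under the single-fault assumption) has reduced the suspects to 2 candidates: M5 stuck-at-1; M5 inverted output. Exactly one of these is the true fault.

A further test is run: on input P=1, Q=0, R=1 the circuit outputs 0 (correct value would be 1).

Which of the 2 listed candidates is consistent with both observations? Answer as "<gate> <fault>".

Evaluate each candidate on input P=1, Q=0, R=1:
  M5 stuck-at-1: M0=0, M1=1, M2=1, M3=0, M4=0, M5=1 [stuck-at-1] → 1 — eliminated
  M5 inverted output: M0=0, M1=1, M2=1, M3=0, M4=0, M5=0 [inverted output] → 0 — matches
Only M5 inverted output reproduces the observed 0.

M5 inverted output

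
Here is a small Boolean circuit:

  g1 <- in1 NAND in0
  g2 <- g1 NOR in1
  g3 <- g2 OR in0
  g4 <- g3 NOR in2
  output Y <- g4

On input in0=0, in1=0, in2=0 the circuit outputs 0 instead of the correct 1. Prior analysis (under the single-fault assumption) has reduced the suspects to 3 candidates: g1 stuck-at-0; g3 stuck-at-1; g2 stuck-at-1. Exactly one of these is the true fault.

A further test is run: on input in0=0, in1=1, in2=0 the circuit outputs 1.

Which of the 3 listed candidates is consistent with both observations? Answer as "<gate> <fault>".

Evaluate each candidate on input in0=0, in1=1, in2=0:
  g1 stuck-at-0: g1=0 [stuck-at-0], g2=0, g3=0, g4=1 → 1 — matches
  g3 stuck-at-1: g1=1, g2=0, g3=1 [stuck-at-1], g4=0 → 0 — eliminated
  g2 stuck-at-1: g1=1, g2=1 [stuck-at-1], g3=1, g4=0 → 0 — eliminated
Only g1 stuck-at-0 reproduces the observed 1.

g1 stuck-at-0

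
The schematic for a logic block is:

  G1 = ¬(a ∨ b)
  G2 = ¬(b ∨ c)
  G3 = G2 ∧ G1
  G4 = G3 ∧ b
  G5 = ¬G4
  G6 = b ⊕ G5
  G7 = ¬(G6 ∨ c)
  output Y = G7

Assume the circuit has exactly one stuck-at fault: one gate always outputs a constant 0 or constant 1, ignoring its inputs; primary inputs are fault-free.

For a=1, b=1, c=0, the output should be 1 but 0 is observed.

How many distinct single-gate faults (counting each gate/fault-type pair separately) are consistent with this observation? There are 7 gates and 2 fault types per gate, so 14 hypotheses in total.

5

Fault-free: G1=0, G2=0, G3=0, G4=0, G5=1, G6=0, G7=1 → 1. Observed 0.
  G1 stuck-at-0: output 1 ✗
  G1 stuck-at-1: output 1 ✗
  G2 stuck-at-0: output 1 ✗
  G2 stuck-at-1: output 1 ✗
  G3 stuck-at-0: output 1 ✗
  G3 stuck-at-1: output 0 ✓
  G4 stuck-at-0: output 1 ✗
  G4 stuck-at-1: output 0 ✓
  G5 stuck-at-0: output 0 ✓
  G5 stuck-at-1: output 1 ✗
  G6 stuck-at-0: output 1 ✗
  G6 stuck-at-1: output 0 ✓
  G7 stuck-at-0: output 0 ✓
  G7 stuck-at-1: output 1 ✗
Consistent faults: {G3 stuck-at-1, G4 stuck-at-1, G5 stuck-at-0, G6 stuck-at-1, G7 stuck-at-0} — 5 in all.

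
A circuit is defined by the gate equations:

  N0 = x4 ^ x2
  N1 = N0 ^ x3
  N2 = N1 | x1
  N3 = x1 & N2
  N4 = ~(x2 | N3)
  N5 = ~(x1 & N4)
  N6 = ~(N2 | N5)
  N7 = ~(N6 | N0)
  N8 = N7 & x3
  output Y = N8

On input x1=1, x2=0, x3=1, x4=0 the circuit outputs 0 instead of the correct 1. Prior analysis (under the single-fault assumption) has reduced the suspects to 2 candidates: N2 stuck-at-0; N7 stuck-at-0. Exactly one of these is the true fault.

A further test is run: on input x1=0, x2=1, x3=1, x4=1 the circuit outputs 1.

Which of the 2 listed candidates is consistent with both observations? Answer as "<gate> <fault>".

Evaluate each candidate on input x1=0, x2=1, x3=1, x4=1:
  N2 stuck-at-0: N0=0, N1=1, N2=0 [stuck-at-0], N3=0, N4=0, N5=1, N6=0, N7=1, N8=1 → 1 — matches
  N7 stuck-at-0: N0=0, N1=1, N2=1, N3=0, N4=0, N5=1, N6=0, N7=0 [stuck-at-0], N8=0 → 0 — eliminated
Only N2 stuck-at-0 reproduces the observed 1.

N2 stuck-at-0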